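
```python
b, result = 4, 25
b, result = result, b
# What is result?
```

Answer: 4

Derivation:
Trace (tracking result):
b, result = (4, 25)  # -> b = 4, result = 25
b, result = (result, b)  # -> b = 25, result = 4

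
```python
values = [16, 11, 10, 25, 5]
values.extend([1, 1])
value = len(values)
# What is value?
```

Answer: 7

Derivation:
Trace (tracking value):
values = [16, 11, 10, 25, 5]  # -> values = [16, 11, 10, 25, 5]
values.extend([1, 1])  # -> values = [16, 11, 10, 25, 5, 1, 1]
value = len(values)  # -> value = 7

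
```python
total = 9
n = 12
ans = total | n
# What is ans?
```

Trace (tracking ans):
total = 9  # -> total = 9
n = 12  # -> n = 12
ans = total | n  # -> ans = 13

Answer: 13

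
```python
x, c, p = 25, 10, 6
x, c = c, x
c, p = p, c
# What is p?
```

Trace (tracking p):
x, c, p = (25, 10, 6)  # -> x = 25, c = 10, p = 6
x, c = (c, x)  # -> x = 10, c = 25
c, p = (p, c)  # -> c = 6, p = 25

Answer: 25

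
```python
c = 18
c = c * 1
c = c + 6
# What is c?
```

Answer: 24

Derivation:
Trace (tracking c):
c = 18  # -> c = 18
c = c * 1  # -> c = 18
c = c + 6  # -> c = 24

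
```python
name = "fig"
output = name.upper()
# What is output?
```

Answer: 'FIG'

Derivation:
Trace (tracking output):
name = 'fig'  # -> name = 'fig'
output = name.upper()  # -> output = 'FIG'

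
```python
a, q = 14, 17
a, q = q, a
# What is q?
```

Trace (tracking q):
a, q = (14, 17)  # -> a = 14, q = 17
a, q = (q, a)  # -> a = 17, q = 14

Answer: 14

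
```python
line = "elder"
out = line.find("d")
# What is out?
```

Trace (tracking out):
line = 'elder'  # -> line = 'elder'
out = line.find('d')  # -> out = 2

Answer: 2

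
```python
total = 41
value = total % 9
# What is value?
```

Trace (tracking value):
total = 41  # -> total = 41
value = total % 9  # -> value = 5

Answer: 5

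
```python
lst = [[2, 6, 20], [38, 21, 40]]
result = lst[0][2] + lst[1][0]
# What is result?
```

Answer: 58

Derivation:
Trace (tracking result):
lst = [[2, 6, 20], [38, 21, 40]]  # -> lst = [[2, 6, 20], [38, 21, 40]]
result = lst[0][2] + lst[1][0]  # -> result = 58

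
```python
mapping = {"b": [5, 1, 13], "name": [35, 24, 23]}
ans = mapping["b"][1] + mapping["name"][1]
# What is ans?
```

Trace (tracking ans):
mapping = {'b': [5, 1, 13], 'name': [35, 24, 23]}  # -> mapping = {'b': [5, 1, 13], 'name': [35, 24, 23]}
ans = mapping['b'][1] + mapping['name'][1]  # -> ans = 25

Answer: 25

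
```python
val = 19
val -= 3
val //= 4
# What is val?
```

Trace (tracking val):
val = 19  # -> val = 19
val -= 3  # -> val = 16
val //= 4  # -> val = 4

Answer: 4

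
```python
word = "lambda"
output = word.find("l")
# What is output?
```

Answer: 0

Derivation:
Trace (tracking output):
word = 'lambda'  # -> word = 'lambda'
output = word.find('l')  # -> output = 0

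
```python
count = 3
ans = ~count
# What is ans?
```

Answer: -4

Derivation:
Trace (tracking ans):
count = 3  # -> count = 3
ans = ~count  # -> ans = -4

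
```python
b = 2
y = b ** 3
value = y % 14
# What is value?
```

Answer: 8

Derivation:
Trace (tracking value):
b = 2  # -> b = 2
y = b ** 3  # -> y = 8
value = y % 14  # -> value = 8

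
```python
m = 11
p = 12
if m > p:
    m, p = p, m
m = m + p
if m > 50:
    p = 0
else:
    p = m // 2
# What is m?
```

Trace (tracking m):
m = 11  # -> m = 11
p = 12  # -> p = 12
if m > p:  # condition is False
m = m + p  # -> m = 23
if m > 50:  # condition is False
else:
    p = m // 2  # -> p = 11

Answer: 23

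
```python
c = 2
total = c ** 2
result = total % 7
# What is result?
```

Answer: 4

Derivation:
Trace (tracking result):
c = 2  # -> c = 2
total = c ** 2  # -> total = 4
result = total % 7  # -> result = 4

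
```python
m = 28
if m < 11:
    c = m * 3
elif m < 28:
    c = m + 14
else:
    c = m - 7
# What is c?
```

Answer: 21

Derivation:
Trace (tracking c):
m = 28  # -> m = 28
if m < 11:  # condition is False
elif m < 28:  # condition is False
else:
    c = m - 7  # -> c = 21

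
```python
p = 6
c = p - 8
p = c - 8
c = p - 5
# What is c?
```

Answer: -15

Derivation:
Trace (tracking c):
p = 6  # -> p = 6
c = p - 8  # -> c = -2
p = c - 8  # -> p = -10
c = p - 5  # -> c = -15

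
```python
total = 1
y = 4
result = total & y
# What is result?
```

Trace (tracking result):
total = 1  # -> total = 1
y = 4  # -> y = 4
result = total & y  # -> result = 0

Answer: 0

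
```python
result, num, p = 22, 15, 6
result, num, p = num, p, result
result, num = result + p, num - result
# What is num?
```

Trace (tracking num):
result, num, p = (22, 15, 6)  # -> result = 22, num = 15, p = 6
result, num, p = (num, p, result)  # -> result = 15, num = 6, p = 22
result, num = (result + p, num - result)  # -> result = 37, num = -9

Answer: -9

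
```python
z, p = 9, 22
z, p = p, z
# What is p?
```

Trace (tracking p):
z, p = (9, 22)  # -> z = 9, p = 22
z, p = (p, z)  # -> z = 22, p = 9

Answer: 9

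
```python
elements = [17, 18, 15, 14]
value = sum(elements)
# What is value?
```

Answer: 64

Derivation:
Trace (tracking value):
elements = [17, 18, 15, 14]  # -> elements = [17, 18, 15, 14]
value = sum(elements)  # -> value = 64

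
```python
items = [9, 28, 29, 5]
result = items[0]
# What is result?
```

Trace (tracking result):
items = [9, 28, 29, 5]  # -> items = [9, 28, 29, 5]
result = items[0]  # -> result = 9

Answer: 9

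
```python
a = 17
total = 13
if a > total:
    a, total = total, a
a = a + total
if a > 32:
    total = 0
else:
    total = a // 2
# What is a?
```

Answer: 30

Derivation:
Trace (tracking a):
a = 17  # -> a = 17
total = 13  # -> total = 13
if a > total:  # condition is True
    a, total = (total, a)  # -> a = 13, total = 17
a = a + total  # -> a = 30
if a > 32:  # condition is False
else:
    total = a // 2  # -> total = 15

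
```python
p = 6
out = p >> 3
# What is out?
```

Answer: 0

Derivation:
Trace (tracking out):
p = 6  # -> p = 6
out = p >> 3  # -> out = 0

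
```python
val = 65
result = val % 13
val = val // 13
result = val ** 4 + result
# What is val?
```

Trace (tracking val):
val = 65  # -> val = 65
result = val % 13  # -> result = 0
val = val // 13  # -> val = 5
result = val ** 4 + result  # -> result = 625

Answer: 5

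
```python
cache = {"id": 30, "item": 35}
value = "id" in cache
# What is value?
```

Answer: True

Derivation:
Trace (tracking value):
cache = {'id': 30, 'item': 35}  # -> cache = {'id': 30, 'item': 35}
value = 'id' in cache  # -> value = True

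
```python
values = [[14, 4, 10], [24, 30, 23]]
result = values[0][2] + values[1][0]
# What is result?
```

Trace (tracking result):
values = [[14, 4, 10], [24, 30, 23]]  # -> values = [[14, 4, 10], [24, 30, 23]]
result = values[0][2] + values[1][0]  # -> result = 34

Answer: 34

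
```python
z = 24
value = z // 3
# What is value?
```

Answer: 8

Derivation:
Trace (tracking value):
z = 24  # -> z = 24
value = z // 3  # -> value = 8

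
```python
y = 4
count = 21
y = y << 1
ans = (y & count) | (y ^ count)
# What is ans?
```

Answer: 29

Derivation:
Trace (tracking ans):
y = 4  # -> y = 4
count = 21  # -> count = 21
y = y << 1  # -> y = 8
ans = y & count | y ^ count  # -> ans = 29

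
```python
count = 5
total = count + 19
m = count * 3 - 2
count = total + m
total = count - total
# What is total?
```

Trace (tracking total):
count = 5  # -> count = 5
total = count + 19  # -> total = 24
m = count * 3 - 2  # -> m = 13
count = total + m  # -> count = 37
total = count - total  # -> total = 13

Answer: 13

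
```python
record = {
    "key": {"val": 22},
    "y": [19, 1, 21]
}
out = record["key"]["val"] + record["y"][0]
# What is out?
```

Answer: 41

Derivation:
Trace (tracking out):
record = {'key': {'val': 22}, 'y': [19, 1, 21]}  # -> record = {'key': {'val': 22}, 'y': [19, 1, 21]}
out = record['key']['val'] + record['y'][0]  # -> out = 41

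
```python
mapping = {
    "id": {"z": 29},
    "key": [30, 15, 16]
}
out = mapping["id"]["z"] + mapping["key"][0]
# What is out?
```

Trace (tracking out):
mapping = {'id': {'z': 29}, 'key': [30, 15, 16]}  # -> mapping = {'id': {'z': 29}, 'key': [30, 15, 16]}
out = mapping['id']['z'] + mapping['key'][0]  # -> out = 59

Answer: 59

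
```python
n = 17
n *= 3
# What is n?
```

Trace (tracking n):
n = 17  # -> n = 17
n *= 3  # -> n = 51

Answer: 51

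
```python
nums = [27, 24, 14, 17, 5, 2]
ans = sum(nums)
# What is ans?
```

Trace (tracking ans):
nums = [27, 24, 14, 17, 5, 2]  # -> nums = [27, 24, 14, 17, 5, 2]
ans = sum(nums)  # -> ans = 89

Answer: 89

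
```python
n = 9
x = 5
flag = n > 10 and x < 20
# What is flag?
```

Trace (tracking flag):
n = 9  # -> n = 9
x = 5  # -> x = 5
flag = n > 10 and x < 20  # -> flag = False

Answer: False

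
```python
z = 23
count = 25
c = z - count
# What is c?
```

Answer: -2

Derivation:
Trace (tracking c):
z = 23  # -> z = 23
count = 25  # -> count = 25
c = z - count  # -> c = -2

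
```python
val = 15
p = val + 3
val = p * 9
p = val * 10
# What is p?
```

Answer: 1620

Derivation:
Trace (tracking p):
val = 15  # -> val = 15
p = val + 3  # -> p = 18
val = p * 9  # -> val = 162
p = val * 10  # -> p = 1620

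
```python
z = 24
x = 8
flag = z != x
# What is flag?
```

Trace (tracking flag):
z = 24  # -> z = 24
x = 8  # -> x = 8
flag = z != x  # -> flag = True

Answer: True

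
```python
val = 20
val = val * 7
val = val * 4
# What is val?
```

Trace (tracking val):
val = 20  # -> val = 20
val = val * 7  # -> val = 140
val = val * 4  # -> val = 560

Answer: 560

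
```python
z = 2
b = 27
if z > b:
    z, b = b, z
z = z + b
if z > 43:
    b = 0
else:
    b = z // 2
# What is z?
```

Trace (tracking z):
z = 2  # -> z = 2
b = 27  # -> b = 27
if z > b:  # condition is False
z = z + b  # -> z = 29
if z > 43:  # condition is False
else:
    b = z // 2  # -> b = 14

Answer: 29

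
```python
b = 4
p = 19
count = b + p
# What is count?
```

Trace (tracking count):
b = 4  # -> b = 4
p = 19  # -> p = 19
count = b + p  # -> count = 23

Answer: 23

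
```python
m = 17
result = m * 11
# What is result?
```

Answer: 187

Derivation:
Trace (tracking result):
m = 17  # -> m = 17
result = m * 11  # -> result = 187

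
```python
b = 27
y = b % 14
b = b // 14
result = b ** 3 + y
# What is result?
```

Answer: 14

Derivation:
Trace (tracking result):
b = 27  # -> b = 27
y = b % 14  # -> y = 13
b = b // 14  # -> b = 1
result = b ** 3 + y  # -> result = 14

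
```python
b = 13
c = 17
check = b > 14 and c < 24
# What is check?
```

Trace (tracking check):
b = 13  # -> b = 13
c = 17  # -> c = 17
check = b > 14 and c < 24  # -> check = False

Answer: False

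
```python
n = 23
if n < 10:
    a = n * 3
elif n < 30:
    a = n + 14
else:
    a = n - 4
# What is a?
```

Answer: 37

Derivation:
Trace (tracking a):
n = 23  # -> n = 23
if n < 10:  # condition is False
elif n < 30:  # condition is True
    a = n + 14  # -> a = 37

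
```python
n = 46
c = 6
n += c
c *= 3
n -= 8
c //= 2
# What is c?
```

Trace (tracking c):
n = 46  # -> n = 46
c = 6  # -> c = 6
n += c  # -> n = 52
c *= 3  # -> c = 18
n -= 8  # -> n = 44
c //= 2  # -> c = 9

Answer: 9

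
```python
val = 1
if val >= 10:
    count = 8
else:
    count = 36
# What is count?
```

Trace (tracking count):
val = 1  # -> val = 1
if val >= 10:  # condition is False
else:
    count = 36  # -> count = 36

Answer: 36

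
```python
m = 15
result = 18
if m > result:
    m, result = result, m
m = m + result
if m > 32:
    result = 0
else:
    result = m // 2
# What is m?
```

Trace (tracking m):
m = 15  # -> m = 15
result = 18  # -> result = 18
if m > result:  # condition is False
m = m + result  # -> m = 33
if m > 32:  # condition is True
    result = 0  # -> result = 0

Answer: 33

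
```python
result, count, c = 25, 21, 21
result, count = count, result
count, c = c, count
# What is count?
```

Trace (tracking count):
result, count, c = (25, 21, 21)  # -> result = 25, count = 21, c = 21
result, count = (count, result)  # -> result = 21, count = 25
count, c = (c, count)  # -> count = 21, c = 25

Answer: 21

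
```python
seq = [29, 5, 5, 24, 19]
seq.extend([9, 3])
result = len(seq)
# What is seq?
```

Answer: [29, 5, 5, 24, 19, 9, 3]

Derivation:
Trace (tracking seq):
seq = [29, 5, 5, 24, 19]  # -> seq = [29, 5, 5, 24, 19]
seq.extend([9, 3])  # -> seq = [29, 5, 5, 24, 19, 9, 3]
result = len(seq)  # -> result = 7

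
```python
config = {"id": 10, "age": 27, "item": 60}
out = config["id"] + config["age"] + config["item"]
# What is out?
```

Answer: 97

Derivation:
Trace (tracking out):
config = {'id': 10, 'age': 27, 'item': 60}  # -> config = {'id': 10, 'age': 27, 'item': 60}
out = config['id'] + config['age'] + config['item']  # -> out = 97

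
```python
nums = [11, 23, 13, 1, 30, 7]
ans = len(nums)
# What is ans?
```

Answer: 6

Derivation:
Trace (tracking ans):
nums = [11, 23, 13, 1, 30, 7]  # -> nums = [11, 23, 13, 1, 30, 7]
ans = len(nums)  # -> ans = 6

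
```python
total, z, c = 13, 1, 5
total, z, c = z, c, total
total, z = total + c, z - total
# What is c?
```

Answer: 13

Derivation:
Trace (tracking c):
total, z, c = (13, 1, 5)  # -> total = 13, z = 1, c = 5
total, z, c = (z, c, total)  # -> total = 1, z = 5, c = 13
total, z = (total + c, z - total)  # -> total = 14, z = 4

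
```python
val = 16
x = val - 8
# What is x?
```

Trace (tracking x):
val = 16  # -> val = 16
x = val - 8  # -> x = 8

Answer: 8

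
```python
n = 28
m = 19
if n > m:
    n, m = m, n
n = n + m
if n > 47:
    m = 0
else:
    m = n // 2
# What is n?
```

Trace (tracking n):
n = 28  # -> n = 28
m = 19  # -> m = 19
if n > m:  # condition is True
    n, m = (m, n)  # -> n = 19, m = 28
n = n + m  # -> n = 47
if n > 47:  # condition is False
else:
    m = n // 2  # -> m = 23

Answer: 47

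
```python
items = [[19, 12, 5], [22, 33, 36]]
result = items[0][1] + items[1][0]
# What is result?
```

Answer: 34

Derivation:
Trace (tracking result):
items = [[19, 12, 5], [22, 33, 36]]  # -> items = [[19, 12, 5], [22, 33, 36]]
result = items[0][1] + items[1][0]  # -> result = 34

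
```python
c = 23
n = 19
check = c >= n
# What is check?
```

Answer: True

Derivation:
Trace (tracking check):
c = 23  # -> c = 23
n = 19  # -> n = 19
check = c >= n  # -> check = True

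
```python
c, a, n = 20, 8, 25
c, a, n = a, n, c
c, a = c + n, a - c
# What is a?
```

Answer: 17

Derivation:
Trace (tracking a):
c, a, n = (20, 8, 25)  # -> c = 20, a = 8, n = 25
c, a, n = (a, n, c)  # -> c = 8, a = 25, n = 20
c, a = (c + n, a - c)  # -> c = 28, a = 17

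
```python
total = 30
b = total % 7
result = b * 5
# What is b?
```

Answer: 2

Derivation:
Trace (tracking b):
total = 30  # -> total = 30
b = total % 7  # -> b = 2
result = b * 5  # -> result = 10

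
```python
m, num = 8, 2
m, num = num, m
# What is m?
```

Answer: 2

Derivation:
Trace (tracking m):
m, num = (8, 2)  # -> m = 8, num = 2
m, num = (num, m)  # -> m = 2, num = 8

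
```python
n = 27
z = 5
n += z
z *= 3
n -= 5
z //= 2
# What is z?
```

Trace (tracking z):
n = 27  # -> n = 27
z = 5  # -> z = 5
n += z  # -> n = 32
z *= 3  # -> z = 15
n -= 5  # -> n = 27
z //= 2  # -> z = 7

Answer: 7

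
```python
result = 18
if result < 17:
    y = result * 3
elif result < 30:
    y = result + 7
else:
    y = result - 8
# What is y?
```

Answer: 25

Derivation:
Trace (tracking y):
result = 18  # -> result = 18
if result < 17:  # condition is False
elif result < 30:  # condition is True
    y = result + 7  # -> y = 25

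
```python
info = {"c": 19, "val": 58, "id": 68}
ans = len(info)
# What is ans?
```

Answer: 3

Derivation:
Trace (tracking ans):
info = {'c': 19, 'val': 58, 'id': 68}  # -> info = {'c': 19, 'val': 58, 'id': 68}
ans = len(info)  # -> ans = 3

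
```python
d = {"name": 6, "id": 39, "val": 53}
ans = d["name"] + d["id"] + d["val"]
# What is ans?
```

Answer: 98

Derivation:
Trace (tracking ans):
d = {'name': 6, 'id': 39, 'val': 53}  # -> d = {'name': 6, 'id': 39, 'val': 53}
ans = d['name'] + d['id'] + d['val']  # -> ans = 98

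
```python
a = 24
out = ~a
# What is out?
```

Answer: -25

Derivation:
Trace (tracking out):
a = 24  # -> a = 24
out = ~a  # -> out = -25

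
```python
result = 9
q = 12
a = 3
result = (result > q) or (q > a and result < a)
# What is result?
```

Trace (tracking result):
result = 9  # -> result = 9
q = 12  # -> q = 12
a = 3  # -> a = 3
result = result > q or (q > a and result < a)  # -> result = False

Answer: False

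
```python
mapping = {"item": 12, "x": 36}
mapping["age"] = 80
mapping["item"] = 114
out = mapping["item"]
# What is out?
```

Trace (tracking out):
mapping = {'item': 12, 'x': 36}  # -> mapping = {'item': 12, 'x': 36}
mapping['age'] = 80  # -> mapping = {'item': 12, 'x': 36, 'age': 80}
mapping['item'] = 114  # -> mapping = {'item': 114, 'x': 36, 'age': 80}
out = mapping['item']  # -> out = 114

Answer: 114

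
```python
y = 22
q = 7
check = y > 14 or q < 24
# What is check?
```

Answer: True

Derivation:
Trace (tracking check):
y = 22  # -> y = 22
q = 7  # -> q = 7
check = y > 14 or q < 24  # -> check = True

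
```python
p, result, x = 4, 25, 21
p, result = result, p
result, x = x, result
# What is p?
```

Answer: 25

Derivation:
Trace (tracking p):
p, result, x = (4, 25, 21)  # -> p = 4, result = 25, x = 21
p, result = (result, p)  # -> p = 25, result = 4
result, x = (x, result)  # -> result = 21, x = 4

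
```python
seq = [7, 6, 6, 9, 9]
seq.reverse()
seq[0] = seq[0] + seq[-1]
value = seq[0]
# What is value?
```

Answer: 16

Derivation:
Trace (tracking value):
seq = [7, 6, 6, 9, 9]  # -> seq = [7, 6, 6, 9, 9]
seq.reverse()  # -> seq = [9, 9, 6, 6, 7]
seq[0] = seq[0] + seq[-1]  # -> seq = [16, 9, 6, 6, 7]
value = seq[0]  # -> value = 16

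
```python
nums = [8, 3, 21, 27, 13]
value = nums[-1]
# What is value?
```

Answer: 13

Derivation:
Trace (tracking value):
nums = [8, 3, 21, 27, 13]  # -> nums = [8, 3, 21, 27, 13]
value = nums[-1]  # -> value = 13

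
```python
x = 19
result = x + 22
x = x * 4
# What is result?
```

Answer: 41

Derivation:
Trace (tracking result):
x = 19  # -> x = 19
result = x + 22  # -> result = 41
x = x * 4  # -> x = 76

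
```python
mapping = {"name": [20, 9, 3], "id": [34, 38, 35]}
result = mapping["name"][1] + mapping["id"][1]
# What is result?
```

Trace (tracking result):
mapping = {'name': [20, 9, 3], 'id': [34, 38, 35]}  # -> mapping = {'name': [20, 9, 3], 'id': [34, 38, 35]}
result = mapping['name'][1] + mapping['id'][1]  # -> result = 47

Answer: 47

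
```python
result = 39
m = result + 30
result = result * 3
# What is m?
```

Trace (tracking m):
result = 39  # -> result = 39
m = result + 30  # -> m = 69
result = result * 3  # -> result = 117

Answer: 69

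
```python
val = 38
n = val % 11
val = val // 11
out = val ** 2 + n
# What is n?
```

Trace (tracking n):
val = 38  # -> val = 38
n = val % 11  # -> n = 5
val = val // 11  # -> val = 3
out = val ** 2 + n  # -> out = 14

Answer: 5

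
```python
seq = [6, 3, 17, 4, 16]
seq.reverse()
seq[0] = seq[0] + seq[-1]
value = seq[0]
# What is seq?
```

Trace (tracking seq):
seq = [6, 3, 17, 4, 16]  # -> seq = [6, 3, 17, 4, 16]
seq.reverse()  # -> seq = [16, 4, 17, 3, 6]
seq[0] = seq[0] + seq[-1]  # -> seq = [22, 4, 17, 3, 6]
value = seq[0]  # -> value = 22

Answer: [22, 4, 17, 3, 6]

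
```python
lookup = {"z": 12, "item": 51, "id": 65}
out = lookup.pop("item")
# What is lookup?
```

Trace (tracking lookup):
lookup = {'z': 12, 'item': 51, 'id': 65}  # -> lookup = {'z': 12, 'item': 51, 'id': 65}
out = lookup.pop('item')  # -> out = 51

Answer: {'z': 12, 'id': 65}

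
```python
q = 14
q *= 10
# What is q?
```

Answer: 140

Derivation:
Trace (tracking q):
q = 14  # -> q = 14
q *= 10  # -> q = 140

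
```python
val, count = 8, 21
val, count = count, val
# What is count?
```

Answer: 8

Derivation:
Trace (tracking count):
val, count = (8, 21)  # -> val = 8, count = 21
val, count = (count, val)  # -> val = 21, count = 8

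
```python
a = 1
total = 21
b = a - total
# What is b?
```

Answer: -20

Derivation:
Trace (tracking b):
a = 1  # -> a = 1
total = 21  # -> total = 21
b = a - total  # -> b = -20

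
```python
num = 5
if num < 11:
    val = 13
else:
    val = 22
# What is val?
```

Answer: 13

Derivation:
Trace (tracking val):
num = 5  # -> num = 5
if num < 11:  # condition is True
    val = 13  # -> val = 13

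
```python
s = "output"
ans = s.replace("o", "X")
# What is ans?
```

Trace (tracking ans):
s = 'output'  # -> s = 'output'
ans = s.replace('o', 'X')  # -> ans = 'Xutput'

Answer: 'Xutput'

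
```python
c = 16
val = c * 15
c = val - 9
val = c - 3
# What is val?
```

Trace (tracking val):
c = 16  # -> c = 16
val = c * 15  # -> val = 240
c = val - 9  # -> c = 231
val = c - 3  # -> val = 228

Answer: 228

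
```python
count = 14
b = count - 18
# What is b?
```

Trace (tracking b):
count = 14  # -> count = 14
b = count - 18  # -> b = -4

Answer: -4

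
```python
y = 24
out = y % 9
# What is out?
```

Answer: 6

Derivation:
Trace (tracking out):
y = 24  # -> y = 24
out = y % 9  # -> out = 6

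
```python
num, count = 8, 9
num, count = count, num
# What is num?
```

Trace (tracking num):
num, count = (8, 9)  # -> num = 8, count = 9
num, count = (count, num)  # -> num = 9, count = 8

Answer: 9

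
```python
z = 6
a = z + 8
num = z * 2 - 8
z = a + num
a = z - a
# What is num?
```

Answer: 4

Derivation:
Trace (tracking num):
z = 6  # -> z = 6
a = z + 8  # -> a = 14
num = z * 2 - 8  # -> num = 4
z = a + num  # -> z = 18
a = z - a  # -> a = 4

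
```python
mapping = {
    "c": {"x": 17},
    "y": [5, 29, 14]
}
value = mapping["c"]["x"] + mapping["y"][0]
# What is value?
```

Answer: 22

Derivation:
Trace (tracking value):
mapping = {'c': {'x': 17}, 'y': [5, 29, 14]}  # -> mapping = {'c': {'x': 17}, 'y': [5, 29, 14]}
value = mapping['c']['x'] + mapping['y'][0]  # -> value = 22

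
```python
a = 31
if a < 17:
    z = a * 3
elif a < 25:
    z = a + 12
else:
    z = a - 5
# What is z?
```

Trace (tracking z):
a = 31  # -> a = 31
if a < 17:  # condition is False
elif a < 25:  # condition is False
else:
    z = a - 5  # -> z = 26

Answer: 26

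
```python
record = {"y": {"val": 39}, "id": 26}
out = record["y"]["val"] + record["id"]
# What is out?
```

Answer: 65

Derivation:
Trace (tracking out):
record = {'y': {'val': 39}, 'id': 26}  # -> record = {'y': {'val': 39}, 'id': 26}
out = record['y']['val'] + record['id']  # -> out = 65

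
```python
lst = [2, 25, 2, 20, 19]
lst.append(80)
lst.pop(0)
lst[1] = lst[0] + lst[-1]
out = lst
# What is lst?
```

Answer: [25, 105, 20, 19, 80]

Derivation:
Trace (tracking lst):
lst = [2, 25, 2, 20, 19]  # -> lst = [2, 25, 2, 20, 19]
lst.append(80)  # -> lst = [2, 25, 2, 20, 19, 80]
lst.pop(0)  # -> lst = [25, 2, 20, 19, 80]
lst[1] = lst[0] + lst[-1]  # -> lst = [25, 105, 20, 19, 80]
out = lst  # -> out = [25, 105, 20, 19, 80]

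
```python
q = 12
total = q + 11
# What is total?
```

Answer: 23

Derivation:
Trace (tracking total):
q = 12  # -> q = 12
total = q + 11  # -> total = 23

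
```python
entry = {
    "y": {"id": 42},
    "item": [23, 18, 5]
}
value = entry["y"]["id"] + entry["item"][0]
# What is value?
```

Answer: 65

Derivation:
Trace (tracking value):
entry = {'y': {'id': 42}, 'item': [23, 18, 5]}  # -> entry = {'y': {'id': 42}, 'item': [23, 18, 5]}
value = entry['y']['id'] + entry['item'][0]  # -> value = 65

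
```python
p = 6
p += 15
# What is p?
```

Answer: 21

Derivation:
Trace (tracking p):
p = 6  # -> p = 6
p += 15  # -> p = 21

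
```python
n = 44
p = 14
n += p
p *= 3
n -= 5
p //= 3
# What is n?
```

Trace (tracking n):
n = 44  # -> n = 44
p = 14  # -> p = 14
n += p  # -> n = 58
p *= 3  # -> p = 42
n -= 5  # -> n = 53
p //= 3  # -> p = 14

Answer: 53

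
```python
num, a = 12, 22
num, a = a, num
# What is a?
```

Trace (tracking a):
num, a = (12, 22)  # -> num = 12, a = 22
num, a = (a, num)  # -> num = 22, a = 12

Answer: 12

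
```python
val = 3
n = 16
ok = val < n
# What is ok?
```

Trace (tracking ok):
val = 3  # -> val = 3
n = 16  # -> n = 16
ok = val < n  # -> ok = True

Answer: True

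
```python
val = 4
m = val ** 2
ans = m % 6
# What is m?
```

Answer: 16

Derivation:
Trace (tracking m):
val = 4  # -> val = 4
m = val ** 2  # -> m = 16
ans = m % 6  # -> ans = 4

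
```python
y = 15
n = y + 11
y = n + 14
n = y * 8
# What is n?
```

Trace (tracking n):
y = 15  # -> y = 15
n = y + 11  # -> n = 26
y = n + 14  # -> y = 40
n = y * 8  # -> n = 320

Answer: 320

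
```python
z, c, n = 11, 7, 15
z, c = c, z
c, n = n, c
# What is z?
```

Trace (tracking z):
z, c, n = (11, 7, 15)  # -> z = 11, c = 7, n = 15
z, c = (c, z)  # -> z = 7, c = 11
c, n = (n, c)  # -> c = 15, n = 11

Answer: 7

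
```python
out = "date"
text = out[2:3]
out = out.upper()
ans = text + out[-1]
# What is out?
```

Trace (tracking out):
out = 'date'  # -> out = 'date'
text = out[2:3]  # -> text = 't'
out = out.upper()  # -> out = 'DATE'
ans = text + out[-1]  # -> ans = 'tE'

Answer: 'DATE'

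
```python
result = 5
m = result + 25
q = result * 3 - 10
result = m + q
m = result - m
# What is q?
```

Answer: 5

Derivation:
Trace (tracking q):
result = 5  # -> result = 5
m = result + 25  # -> m = 30
q = result * 3 - 10  # -> q = 5
result = m + q  # -> result = 35
m = result - m  # -> m = 5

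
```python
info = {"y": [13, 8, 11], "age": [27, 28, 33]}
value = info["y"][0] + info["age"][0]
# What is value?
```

Trace (tracking value):
info = {'y': [13, 8, 11], 'age': [27, 28, 33]}  # -> info = {'y': [13, 8, 11], 'age': [27, 28, 33]}
value = info['y'][0] + info['age'][0]  # -> value = 40

Answer: 40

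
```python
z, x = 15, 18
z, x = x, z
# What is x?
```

Trace (tracking x):
z, x = (15, 18)  # -> z = 15, x = 18
z, x = (x, z)  # -> z = 18, x = 15

Answer: 15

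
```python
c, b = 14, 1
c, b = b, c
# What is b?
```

Trace (tracking b):
c, b = (14, 1)  # -> c = 14, b = 1
c, b = (b, c)  # -> c = 1, b = 14

Answer: 14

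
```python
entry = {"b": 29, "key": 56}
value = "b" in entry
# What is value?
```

Answer: True

Derivation:
Trace (tracking value):
entry = {'b': 29, 'key': 56}  # -> entry = {'b': 29, 'key': 56}
value = 'b' in entry  # -> value = True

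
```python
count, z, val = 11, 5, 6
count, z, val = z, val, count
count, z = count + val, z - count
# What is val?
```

Answer: 11

Derivation:
Trace (tracking val):
count, z, val = (11, 5, 6)  # -> count = 11, z = 5, val = 6
count, z, val = (z, val, count)  # -> count = 5, z = 6, val = 11
count, z = (count + val, z - count)  # -> count = 16, z = 1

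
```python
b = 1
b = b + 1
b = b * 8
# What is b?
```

Answer: 16

Derivation:
Trace (tracking b):
b = 1  # -> b = 1
b = b + 1  # -> b = 2
b = b * 8  # -> b = 16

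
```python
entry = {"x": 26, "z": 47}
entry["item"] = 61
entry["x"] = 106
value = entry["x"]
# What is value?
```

Trace (tracking value):
entry = {'x': 26, 'z': 47}  # -> entry = {'x': 26, 'z': 47}
entry['item'] = 61  # -> entry = {'x': 26, 'z': 47, 'item': 61}
entry['x'] = 106  # -> entry = {'x': 106, 'z': 47, 'item': 61}
value = entry['x']  # -> value = 106

Answer: 106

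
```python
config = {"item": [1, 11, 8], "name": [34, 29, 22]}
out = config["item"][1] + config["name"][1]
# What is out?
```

Trace (tracking out):
config = {'item': [1, 11, 8], 'name': [34, 29, 22]}  # -> config = {'item': [1, 11, 8], 'name': [34, 29, 22]}
out = config['item'][1] + config['name'][1]  # -> out = 40

Answer: 40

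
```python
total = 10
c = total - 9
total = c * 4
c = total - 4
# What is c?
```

Answer: 0

Derivation:
Trace (tracking c):
total = 10  # -> total = 10
c = total - 9  # -> c = 1
total = c * 4  # -> total = 4
c = total - 4  # -> c = 0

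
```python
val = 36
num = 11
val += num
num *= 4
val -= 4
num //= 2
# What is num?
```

Trace (tracking num):
val = 36  # -> val = 36
num = 11  # -> num = 11
val += num  # -> val = 47
num *= 4  # -> num = 44
val -= 4  # -> val = 43
num //= 2  # -> num = 22

Answer: 22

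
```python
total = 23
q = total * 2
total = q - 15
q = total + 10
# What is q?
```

Answer: 41

Derivation:
Trace (tracking q):
total = 23  # -> total = 23
q = total * 2  # -> q = 46
total = q - 15  # -> total = 31
q = total + 10  # -> q = 41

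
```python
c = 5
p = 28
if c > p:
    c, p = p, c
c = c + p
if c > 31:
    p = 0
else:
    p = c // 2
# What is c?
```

Trace (tracking c):
c = 5  # -> c = 5
p = 28  # -> p = 28
if c > p:  # condition is False
c = c + p  # -> c = 33
if c > 31:  # condition is True
    p = 0  # -> p = 0

Answer: 33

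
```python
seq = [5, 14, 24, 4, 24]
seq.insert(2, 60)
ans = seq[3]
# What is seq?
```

Answer: [5, 14, 60, 24, 4, 24]

Derivation:
Trace (tracking seq):
seq = [5, 14, 24, 4, 24]  # -> seq = [5, 14, 24, 4, 24]
seq.insert(2, 60)  # -> seq = [5, 14, 60, 24, 4, 24]
ans = seq[3]  # -> ans = 24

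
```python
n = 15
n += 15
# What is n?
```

Trace (tracking n):
n = 15  # -> n = 15
n += 15  # -> n = 30

Answer: 30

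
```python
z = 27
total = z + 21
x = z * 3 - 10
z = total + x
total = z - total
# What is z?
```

Trace (tracking z):
z = 27  # -> z = 27
total = z + 21  # -> total = 48
x = z * 3 - 10  # -> x = 71
z = total + x  # -> z = 119
total = z - total  # -> total = 71

Answer: 119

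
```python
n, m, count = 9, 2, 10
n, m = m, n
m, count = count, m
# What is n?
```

Answer: 2

Derivation:
Trace (tracking n):
n, m, count = (9, 2, 10)  # -> n = 9, m = 2, count = 10
n, m = (m, n)  # -> n = 2, m = 9
m, count = (count, m)  # -> m = 10, count = 9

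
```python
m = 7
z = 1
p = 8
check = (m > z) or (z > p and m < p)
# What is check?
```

Answer: True

Derivation:
Trace (tracking check):
m = 7  # -> m = 7
z = 1  # -> z = 1
p = 8  # -> p = 8
check = m > z or (z > p and m < p)  # -> check = True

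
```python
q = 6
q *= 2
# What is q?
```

Trace (tracking q):
q = 6  # -> q = 6
q *= 2  # -> q = 12

Answer: 12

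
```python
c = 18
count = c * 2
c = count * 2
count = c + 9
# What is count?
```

Answer: 81

Derivation:
Trace (tracking count):
c = 18  # -> c = 18
count = c * 2  # -> count = 36
c = count * 2  # -> c = 72
count = c + 9  # -> count = 81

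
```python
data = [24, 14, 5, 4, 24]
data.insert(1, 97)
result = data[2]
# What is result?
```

Trace (tracking result):
data = [24, 14, 5, 4, 24]  # -> data = [24, 14, 5, 4, 24]
data.insert(1, 97)  # -> data = [24, 97, 14, 5, 4, 24]
result = data[2]  # -> result = 14

Answer: 14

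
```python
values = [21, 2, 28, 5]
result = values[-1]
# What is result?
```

Trace (tracking result):
values = [21, 2, 28, 5]  # -> values = [21, 2, 28, 5]
result = values[-1]  # -> result = 5

Answer: 5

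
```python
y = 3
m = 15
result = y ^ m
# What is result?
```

Answer: 12

Derivation:
Trace (tracking result):
y = 3  # -> y = 3
m = 15  # -> m = 15
result = y ^ m  # -> result = 12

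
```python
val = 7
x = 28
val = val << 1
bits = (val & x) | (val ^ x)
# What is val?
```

Trace (tracking val):
val = 7  # -> val = 7
x = 28  # -> x = 28
val = val << 1  # -> val = 14
bits = val & x | val ^ x  # -> bits = 30

Answer: 14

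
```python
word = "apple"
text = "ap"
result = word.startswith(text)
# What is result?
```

Trace (tracking result):
word = 'apple'  # -> word = 'apple'
text = 'ap'  # -> text = 'ap'
result = word.startswith(text)  # -> result = True

Answer: True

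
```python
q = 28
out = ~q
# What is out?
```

Answer: -29

Derivation:
Trace (tracking out):
q = 28  # -> q = 28
out = ~q  # -> out = -29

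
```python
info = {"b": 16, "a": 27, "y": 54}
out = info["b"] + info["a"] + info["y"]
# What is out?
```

Answer: 97

Derivation:
Trace (tracking out):
info = {'b': 16, 'a': 27, 'y': 54}  # -> info = {'b': 16, 'a': 27, 'y': 54}
out = info['b'] + info['a'] + info['y']  # -> out = 97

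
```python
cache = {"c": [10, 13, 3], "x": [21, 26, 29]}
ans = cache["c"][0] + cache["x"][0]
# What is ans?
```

Answer: 31

Derivation:
Trace (tracking ans):
cache = {'c': [10, 13, 3], 'x': [21, 26, 29]}  # -> cache = {'c': [10, 13, 3], 'x': [21, 26, 29]}
ans = cache['c'][0] + cache['x'][0]  # -> ans = 31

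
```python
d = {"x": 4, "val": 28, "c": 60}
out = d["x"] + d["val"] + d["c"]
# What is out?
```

Answer: 92

Derivation:
Trace (tracking out):
d = {'x': 4, 'val': 28, 'c': 60}  # -> d = {'x': 4, 'val': 28, 'c': 60}
out = d['x'] + d['val'] + d['c']  # -> out = 92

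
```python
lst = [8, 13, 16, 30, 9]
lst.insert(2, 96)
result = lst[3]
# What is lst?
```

Answer: [8, 13, 96, 16, 30, 9]

Derivation:
Trace (tracking lst):
lst = [8, 13, 16, 30, 9]  # -> lst = [8, 13, 16, 30, 9]
lst.insert(2, 96)  # -> lst = [8, 13, 96, 16, 30, 9]
result = lst[3]  # -> result = 16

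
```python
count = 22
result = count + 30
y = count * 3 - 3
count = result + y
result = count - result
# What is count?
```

Answer: 115

Derivation:
Trace (tracking count):
count = 22  # -> count = 22
result = count + 30  # -> result = 52
y = count * 3 - 3  # -> y = 63
count = result + y  # -> count = 115
result = count - result  # -> result = 63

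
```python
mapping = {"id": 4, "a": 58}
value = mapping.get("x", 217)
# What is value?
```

Answer: 217

Derivation:
Trace (tracking value):
mapping = {'id': 4, 'a': 58}  # -> mapping = {'id': 4, 'a': 58}
value = mapping.get('x', 217)  # -> value = 217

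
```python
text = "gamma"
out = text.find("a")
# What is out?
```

Answer: 1

Derivation:
Trace (tracking out):
text = 'gamma'  # -> text = 'gamma'
out = text.find('a')  # -> out = 1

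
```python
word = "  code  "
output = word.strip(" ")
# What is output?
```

Answer: 'code'

Derivation:
Trace (tracking output):
word = '  code  '  # -> word = '  code  '
output = word.strip(' ')  # -> output = 'code'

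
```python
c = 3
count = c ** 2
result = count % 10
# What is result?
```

Answer: 9

Derivation:
Trace (tracking result):
c = 3  # -> c = 3
count = c ** 2  # -> count = 9
result = count % 10  # -> result = 9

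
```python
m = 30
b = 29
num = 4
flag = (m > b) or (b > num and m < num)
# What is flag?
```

Answer: True

Derivation:
Trace (tracking flag):
m = 30  # -> m = 30
b = 29  # -> b = 29
num = 4  # -> num = 4
flag = m > b or (b > num and m < num)  # -> flag = True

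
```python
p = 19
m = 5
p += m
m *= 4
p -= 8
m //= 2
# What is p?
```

Trace (tracking p):
p = 19  # -> p = 19
m = 5  # -> m = 5
p += m  # -> p = 24
m *= 4  # -> m = 20
p -= 8  # -> p = 16
m //= 2  # -> m = 10

Answer: 16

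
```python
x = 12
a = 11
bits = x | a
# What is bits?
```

Answer: 15

Derivation:
Trace (tracking bits):
x = 12  # -> x = 12
a = 11  # -> a = 11
bits = x | a  # -> bits = 15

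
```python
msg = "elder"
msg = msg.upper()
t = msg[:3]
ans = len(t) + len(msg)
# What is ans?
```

Answer: 8

Derivation:
Trace (tracking ans):
msg = 'elder'  # -> msg = 'elder'
msg = msg.upper()  # -> msg = 'ELDER'
t = msg[:3]  # -> t = 'ELD'
ans = len(t) + len(msg)  # -> ans = 8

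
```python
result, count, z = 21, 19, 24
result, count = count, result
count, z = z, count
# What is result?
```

Answer: 19

Derivation:
Trace (tracking result):
result, count, z = (21, 19, 24)  # -> result = 21, count = 19, z = 24
result, count = (count, result)  # -> result = 19, count = 21
count, z = (z, count)  # -> count = 24, z = 21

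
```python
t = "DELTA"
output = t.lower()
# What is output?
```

Answer: 'delta'

Derivation:
Trace (tracking output):
t = 'DELTA'  # -> t = 'DELTA'
output = t.lower()  # -> output = 'delta'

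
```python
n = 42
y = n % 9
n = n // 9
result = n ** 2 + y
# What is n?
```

Trace (tracking n):
n = 42  # -> n = 42
y = n % 9  # -> y = 6
n = n // 9  # -> n = 4
result = n ** 2 + y  # -> result = 22

Answer: 4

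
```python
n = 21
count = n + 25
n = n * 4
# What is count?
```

Trace (tracking count):
n = 21  # -> n = 21
count = n + 25  # -> count = 46
n = n * 4  # -> n = 84

Answer: 46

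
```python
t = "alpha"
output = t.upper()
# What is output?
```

Trace (tracking output):
t = 'alpha'  # -> t = 'alpha'
output = t.upper()  # -> output = 'ALPHA'

Answer: 'ALPHA'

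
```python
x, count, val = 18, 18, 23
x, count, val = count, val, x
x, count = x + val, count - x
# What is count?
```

Trace (tracking count):
x, count, val = (18, 18, 23)  # -> x = 18, count = 18, val = 23
x, count, val = (count, val, x)  # -> x = 18, count = 23, val = 18
x, count = (x + val, count - x)  # -> x = 36, count = 5

Answer: 5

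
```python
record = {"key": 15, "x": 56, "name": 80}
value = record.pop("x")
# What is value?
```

Trace (tracking value):
record = {'key': 15, 'x': 56, 'name': 80}  # -> record = {'key': 15, 'x': 56, 'name': 80}
value = record.pop('x')  # -> value = 56

Answer: 56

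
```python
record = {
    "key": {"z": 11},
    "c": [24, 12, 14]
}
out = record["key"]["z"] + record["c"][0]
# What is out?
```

Trace (tracking out):
record = {'key': {'z': 11}, 'c': [24, 12, 14]}  # -> record = {'key': {'z': 11}, 'c': [24, 12, 14]}
out = record['key']['z'] + record['c'][0]  # -> out = 35

Answer: 35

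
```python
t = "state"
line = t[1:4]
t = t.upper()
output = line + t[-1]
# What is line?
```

Trace (tracking line):
t = 'state'  # -> t = 'state'
line = t[1:4]  # -> line = 'tat'
t = t.upper()  # -> t = 'STATE'
output = line + t[-1]  # -> output = 'tatE'

Answer: 'tat'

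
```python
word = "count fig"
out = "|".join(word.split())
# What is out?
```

Trace (tracking out):
word = 'count fig'  # -> word = 'count fig'
out = '|'.join(word.split())  # -> out = 'count|fig'

Answer: 'count|fig'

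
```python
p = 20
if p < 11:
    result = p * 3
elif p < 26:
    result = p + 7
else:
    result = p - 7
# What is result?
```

Trace (tracking result):
p = 20  # -> p = 20
if p < 11:  # condition is False
elif p < 26:  # condition is True
    result = p + 7  # -> result = 27

Answer: 27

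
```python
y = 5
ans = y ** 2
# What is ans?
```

Trace (tracking ans):
y = 5  # -> y = 5
ans = y ** 2  # -> ans = 25

Answer: 25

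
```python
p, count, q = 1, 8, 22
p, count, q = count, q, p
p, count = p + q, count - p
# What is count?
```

Trace (tracking count):
p, count, q = (1, 8, 22)  # -> p = 1, count = 8, q = 22
p, count, q = (count, q, p)  # -> p = 8, count = 22, q = 1
p, count = (p + q, count - p)  # -> p = 9, count = 14

Answer: 14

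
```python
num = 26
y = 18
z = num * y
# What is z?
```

Trace (tracking z):
num = 26  # -> num = 26
y = 18  # -> y = 18
z = num * y  # -> z = 468

Answer: 468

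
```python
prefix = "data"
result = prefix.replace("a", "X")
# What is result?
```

Answer: 'dXtX'

Derivation:
Trace (tracking result):
prefix = 'data'  # -> prefix = 'data'
result = prefix.replace('a', 'X')  # -> result = 'dXtX'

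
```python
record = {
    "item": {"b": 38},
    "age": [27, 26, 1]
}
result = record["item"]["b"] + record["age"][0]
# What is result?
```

Trace (tracking result):
record = {'item': {'b': 38}, 'age': [27, 26, 1]}  # -> record = {'item': {'b': 38}, 'age': [27, 26, 1]}
result = record['item']['b'] + record['age'][0]  # -> result = 65

Answer: 65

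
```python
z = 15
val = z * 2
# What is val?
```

Trace (tracking val):
z = 15  # -> z = 15
val = z * 2  # -> val = 30

Answer: 30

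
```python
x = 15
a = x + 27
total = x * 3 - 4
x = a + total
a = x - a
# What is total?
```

Trace (tracking total):
x = 15  # -> x = 15
a = x + 27  # -> a = 42
total = x * 3 - 4  # -> total = 41
x = a + total  # -> x = 83
a = x - a  # -> a = 41

Answer: 41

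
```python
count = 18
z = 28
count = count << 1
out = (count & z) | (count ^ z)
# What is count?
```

Answer: 36

Derivation:
Trace (tracking count):
count = 18  # -> count = 18
z = 28  # -> z = 28
count = count << 1  # -> count = 36
out = count & z | count ^ z  # -> out = 60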